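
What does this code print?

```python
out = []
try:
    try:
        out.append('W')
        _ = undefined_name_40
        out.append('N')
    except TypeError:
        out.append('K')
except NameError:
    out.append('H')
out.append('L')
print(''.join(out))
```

Execution trace: 'W' (try body) → 'H' (outer except NameError) → 'L' (after the try/except). Output: WHL

Answer: WHL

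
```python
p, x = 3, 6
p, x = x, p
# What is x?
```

Trace:
`p, x = 3, 6` → p = 3; x = 6
`p, x = x, p` → p = 6; x = 3
So x = 3

Answer: 3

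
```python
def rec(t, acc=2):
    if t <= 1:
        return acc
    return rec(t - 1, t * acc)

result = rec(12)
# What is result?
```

Accumulator trace (n, acc): (12, 2) -> (11, 24) -> (10, 264) -> (9, 2640) -> (8, 23760) -> (7, 190080) -> (6, 1330560) -> (5, 7983360) -> (4, 39916800) -> (3, 159667200) -> (2, 479001600) -> (1, 958003200) -> return 958003200

Answer: 958003200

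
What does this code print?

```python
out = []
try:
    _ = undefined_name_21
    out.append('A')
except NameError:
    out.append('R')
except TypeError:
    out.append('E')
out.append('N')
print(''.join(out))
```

Execution trace: 'R' (except NameError) → 'N' (after the try/except). Output: RN

Answer: RN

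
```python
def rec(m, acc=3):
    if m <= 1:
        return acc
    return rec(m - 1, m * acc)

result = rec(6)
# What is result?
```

Accumulator trace (n, acc): (6, 3) -> (5, 18) -> (4, 90) -> (3, 360) -> (2, 1080) -> (1, 2160) -> return 2160

Answer: 2160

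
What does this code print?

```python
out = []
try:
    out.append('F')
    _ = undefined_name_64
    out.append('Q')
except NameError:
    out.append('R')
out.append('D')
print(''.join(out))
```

Execution trace: 'F' (try body) → 'R' (except NameError) → 'D' (after the try/except). Output: FRD

Answer: FRD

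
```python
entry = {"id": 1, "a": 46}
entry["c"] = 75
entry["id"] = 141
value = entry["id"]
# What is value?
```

Trace:
`entry = {"id": 1, "a": 46}` → entry = {'id': 1, 'a': 46}
`entry["c"] = 75` → entry = {'id': 1, 'a': 46, 'c': 75}
`entry["id"] = 141` → entry = {'id': 141, 'a': 46, 'c': 75}
`value = entry["id"]` → value = 141
So value = 141

Answer: 141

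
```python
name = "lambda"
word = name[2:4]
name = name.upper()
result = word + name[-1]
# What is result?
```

Trace:
`name = "lambda"` → name = 'lambda'
`word = name[2:4]` → word = 'mb'
`name = name.upper()` → name = 'LAMBDA'
`result = word + name[-1]` → result = 'mbA'
So result = 'mbA'

Answer: 'mbA'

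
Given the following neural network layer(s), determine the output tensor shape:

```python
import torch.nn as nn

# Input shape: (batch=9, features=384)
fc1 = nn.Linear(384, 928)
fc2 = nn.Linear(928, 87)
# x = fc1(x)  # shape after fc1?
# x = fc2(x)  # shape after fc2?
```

Input: (9, 384) -> after fc1: (9, 928) -> Output: (9, 87)

Answer: (9, 87)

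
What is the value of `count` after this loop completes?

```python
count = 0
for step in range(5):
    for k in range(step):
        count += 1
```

Triangle number: 0+1+2+...+4
`count` takes the values: 0 → 1 → 2 → 3 → 4 → 5 → 6 → 7 → 8 → 9 → 10

Answer: 10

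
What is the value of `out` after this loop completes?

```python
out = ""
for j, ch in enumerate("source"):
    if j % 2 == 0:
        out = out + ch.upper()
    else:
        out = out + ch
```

Uppercase even positions in 'source'
`out` takes the values: "" → "S" → "So" → "SoU" → "SoUr" → "SoUrC" → "SoUrCe"

Answer: "SoUrCe"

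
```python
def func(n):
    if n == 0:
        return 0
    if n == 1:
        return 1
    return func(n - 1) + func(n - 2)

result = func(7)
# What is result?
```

Build up from base cases: func(0)=0, func(1)=1, func(2)=1, func(3)=2, func(4)=3, func(5)=5, func(6)=8, ..., func(7)=13

Answer: 13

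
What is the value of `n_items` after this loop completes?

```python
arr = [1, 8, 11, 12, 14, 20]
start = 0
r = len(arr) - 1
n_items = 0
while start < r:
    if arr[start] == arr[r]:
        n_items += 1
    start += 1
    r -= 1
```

Count matching pairs from ends
`n_items` takes the values: 0

Answer: 0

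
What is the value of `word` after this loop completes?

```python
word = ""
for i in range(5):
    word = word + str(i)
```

Concatenate digits 0 to 4
`word` takes the values: "" → "0" → "01" → "012" → "0123" → "01234"

Answer: "01234"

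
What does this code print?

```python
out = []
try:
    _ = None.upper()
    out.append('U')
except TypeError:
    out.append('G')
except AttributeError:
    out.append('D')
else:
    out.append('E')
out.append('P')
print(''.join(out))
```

Execution trace: 'D' (except AttributeError) → 'P' (after the try/except). Output: DP

Answer: DP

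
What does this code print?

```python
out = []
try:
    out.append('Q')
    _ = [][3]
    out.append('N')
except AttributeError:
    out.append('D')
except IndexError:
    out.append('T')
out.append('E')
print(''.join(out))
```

Execution trace: 'Q' (try body) → 'T' (except IndexError) → 'E' (after the try/except). Output: QTE

Answer: QTE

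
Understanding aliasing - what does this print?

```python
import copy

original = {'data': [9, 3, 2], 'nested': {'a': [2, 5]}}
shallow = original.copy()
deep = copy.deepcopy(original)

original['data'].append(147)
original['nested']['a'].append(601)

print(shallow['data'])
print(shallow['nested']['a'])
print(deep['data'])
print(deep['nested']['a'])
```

Key concept: comparing shallow vs deep copy.
Step by step:
`original = {'data': [9, 3, 2], 'nested': {'a': [2, 5]}}` → original = {'data': [9, 3, 2], 'nested': {'a': [2, 5]}}
`shallow = original.copy()` → shallow = {'data': [9, 3, 2], 'nested': {'a': [2, 5]}}
`deep = copy.deepcopy(original)` → deep = {'data': [9, 3, 2], 'nested': {'a': [2, 5]}}
`original['data'].append(147)` → original = {'data': [9, 3, 2, 147], 'nested': {'a': [2, 5]}}; shallow = {'data': [9, 3, 2, 147], 'nested': {'a': [2, 5]}}
`original['nested']['a'].append(601)` → original = {'data': [9, 3, 2, 147], 'nested': {'a': [2, 5, 601]}}; shallow = {'data': [9, 3, 2, 147], 'nested': {'a': [2, 5, 601]}}
`print(shallow['data'])` → prints [9, 3, 2, 147]
`print(shallow['nested']['a'])` → prints [2, 5, 601]
`print(deep['data'])` → prints [9, 3, 2]
`print(deep['nested']['a'])` → prints [2, 5]

Answer:
[9, 3, 2, 147]
[2, 5, 601]
[9, 3, 2]
[2, 5]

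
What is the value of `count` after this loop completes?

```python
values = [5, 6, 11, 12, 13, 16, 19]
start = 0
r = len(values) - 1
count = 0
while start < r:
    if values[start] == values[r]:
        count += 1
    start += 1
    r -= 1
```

Count matching pairs from ends
`count` takes the values: 0

Answer: 0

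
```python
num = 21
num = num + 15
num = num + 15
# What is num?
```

Trace:
`num = 21` → num = 21
`num = num + 15` → num = 36
`num = num + 15` → num = 51
So num = 51

Answer: 51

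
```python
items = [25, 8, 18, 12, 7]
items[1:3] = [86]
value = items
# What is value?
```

Trace:
`items = [25, 8, 18, 12, 7]` → items = [25, 8, 18, 12, 7]
`items[1:3] = [86]` → items = [25, 86, 12, 7]
`value = items` → value = [25, 86, 12, 7]
So value = [25, 86, 12, 7]

Answer: [25, 86, 12, 7]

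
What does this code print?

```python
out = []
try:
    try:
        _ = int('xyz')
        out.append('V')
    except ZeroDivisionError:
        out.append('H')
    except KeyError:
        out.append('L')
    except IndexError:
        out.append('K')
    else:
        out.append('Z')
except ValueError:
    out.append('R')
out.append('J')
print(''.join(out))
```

Execution trace: 'R' (outer except ValueError) → 'J' (after the try/except). Output: RJ

Answer: RJ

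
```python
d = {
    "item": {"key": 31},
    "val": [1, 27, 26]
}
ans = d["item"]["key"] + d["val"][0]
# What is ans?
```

Trace:
`d = { ...` → d = {'item': {'key': 31}, 'val': [1, 27, 26]}
`ans = d["item"]["key"] + d["val"][0]` → ans = 32
So ans = 32

Answer: 32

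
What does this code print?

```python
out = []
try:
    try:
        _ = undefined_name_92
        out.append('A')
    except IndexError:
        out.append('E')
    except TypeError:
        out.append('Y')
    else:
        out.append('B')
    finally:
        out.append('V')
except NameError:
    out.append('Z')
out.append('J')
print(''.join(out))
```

Execution trace: 'V' (finally) → 'Z' (outer except NameError) → 'J' (after the try/except). Output: VZJ

Answer: VZJ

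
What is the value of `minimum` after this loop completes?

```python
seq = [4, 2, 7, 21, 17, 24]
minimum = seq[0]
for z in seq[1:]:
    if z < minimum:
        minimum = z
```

Minimum of [4, 2, 7, 21, 17, 24]
`minimum` takes the values: 4 → 2

Answer: 2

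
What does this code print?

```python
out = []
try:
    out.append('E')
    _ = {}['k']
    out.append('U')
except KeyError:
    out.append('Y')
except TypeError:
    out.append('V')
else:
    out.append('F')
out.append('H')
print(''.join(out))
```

Execution trace: 'E' (try body) → 'Y' (except KeyError) → 'H' (after the try/except). Output: EYH

Answer: EYH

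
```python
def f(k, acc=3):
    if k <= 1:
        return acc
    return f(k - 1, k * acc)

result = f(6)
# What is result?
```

Accumulator trace (n, acc): (6, 3) -> (5, 18) -> (4, 90) -> (3, 360) -> (2, 1080) -> (1, 2160) -> return 2160

Answer: 2160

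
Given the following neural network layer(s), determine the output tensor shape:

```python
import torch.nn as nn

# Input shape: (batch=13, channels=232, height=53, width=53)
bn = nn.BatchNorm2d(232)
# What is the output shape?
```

Input: (13, 232, 53, 53) -> Output: (13, 232, 53, 53)

Answer: (13, 232, 53, 53)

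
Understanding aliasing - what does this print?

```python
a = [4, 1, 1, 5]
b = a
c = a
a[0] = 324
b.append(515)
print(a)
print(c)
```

Key concept: multiple aliases.
Step by step:
`a = [4, 1, 1, 5]` → a = [4, 1, 1, 5]
`b = a` → b = [4, 1, 1, 5] (same object as a)
`c = a` → c = [4, 1, 1, 5] (same object as a, b)
`a[0] = 324` → a = [324, 1, 1, 5] (same object as b, c); b = [324, 1, 1, 5] (same object as a, c); c = [324, 1, 1, 5] (same object as a, b)
`b.append(515)` → a = [324, 1, 1, 5, 515] (same object as b, c); b = [324, 1, 1, 5, 515] (same object as a, c); c = [324, 1, 1, 5, 515] (same object as a, b)
`print(a)` → prints [324, 1, 1, 5, 515]
`print(c)` → prints [324, 1, 1, 5, 515]

Answer:
[324, 1, 1, 5, 515]
[324, 1, 1, 5, 515]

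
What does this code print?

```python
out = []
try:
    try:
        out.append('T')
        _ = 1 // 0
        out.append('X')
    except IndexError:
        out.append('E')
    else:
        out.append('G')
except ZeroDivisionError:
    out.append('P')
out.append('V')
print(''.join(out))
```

Execution trace: 'T' (try body) → 'P' (outer except ZeroDivisionError) → 'V' (after the try/except). Output: TPV

Answer: TPV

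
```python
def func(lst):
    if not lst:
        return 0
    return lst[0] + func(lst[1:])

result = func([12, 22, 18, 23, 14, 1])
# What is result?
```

12 + 22 + 18 + 23 + 14 + 1 + 0 = 90

Answer: 90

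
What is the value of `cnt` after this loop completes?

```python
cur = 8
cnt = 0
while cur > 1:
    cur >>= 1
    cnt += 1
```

Count right shifts until 1
`cnt` takes the values: 0 → 1 → 2 → 3

Answer: 3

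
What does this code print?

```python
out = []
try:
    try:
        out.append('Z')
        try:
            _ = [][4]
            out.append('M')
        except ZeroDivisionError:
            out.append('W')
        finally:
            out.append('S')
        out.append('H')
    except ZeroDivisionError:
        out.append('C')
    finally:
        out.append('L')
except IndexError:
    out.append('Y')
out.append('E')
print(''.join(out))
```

Execution trace: 'Z' (try body) → 'S' (inner finally) → 'L' (finally) → 'Y' (outer except IndexError) → 'E' (after the try/except). Output: ZSLYE

Answer: ZSLYE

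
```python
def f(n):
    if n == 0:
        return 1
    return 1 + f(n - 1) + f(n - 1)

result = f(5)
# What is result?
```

f(n) = 1 + 2·f(n-1), f(0)=1. Closed form: (1+1)·2^5 - 1 = 63.

Answer: 63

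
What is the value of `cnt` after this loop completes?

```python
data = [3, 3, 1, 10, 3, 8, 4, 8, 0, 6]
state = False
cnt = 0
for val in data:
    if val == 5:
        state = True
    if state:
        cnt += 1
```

Count elements after first 5 in [3, 3, 1, 10, 3, 8, 4, 8, 0, 6]
`cnt` takes the values: 0

Answer: 0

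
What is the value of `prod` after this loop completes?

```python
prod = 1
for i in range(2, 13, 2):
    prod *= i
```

Product of even numbers 2 to 12
`prod` takes the values: 1 → 2 → 8 → 48 → 384 → 3840 → 46080

Answer: 46080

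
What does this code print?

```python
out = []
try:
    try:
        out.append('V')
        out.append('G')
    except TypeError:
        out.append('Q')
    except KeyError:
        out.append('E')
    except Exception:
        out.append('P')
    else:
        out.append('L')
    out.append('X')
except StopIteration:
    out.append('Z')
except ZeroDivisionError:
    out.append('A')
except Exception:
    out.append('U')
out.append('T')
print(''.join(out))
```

Execution trace: 'V' (inner try body) → 'G' (inner try body, no exception) → 'L' (inner else) → 'X' (try body, no exception) → 'T' (after the try/except). Output: VGLXT

Answer: VGLXT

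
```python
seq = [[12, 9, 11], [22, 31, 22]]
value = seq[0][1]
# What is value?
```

Trace:
`seq = [[12, 9, 11], [22, 31, 22]]` → seq = [[12, 9, 11], [22, 31, 22]]
`value = seq[0][1]` → value = 9
So value = 9

Answer: 9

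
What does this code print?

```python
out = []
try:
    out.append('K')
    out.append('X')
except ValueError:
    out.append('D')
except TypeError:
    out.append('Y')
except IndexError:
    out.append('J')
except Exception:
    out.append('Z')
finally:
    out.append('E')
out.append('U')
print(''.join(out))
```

Execution trace: 'K' (try body) → 'X' (try body, no exception) → 'E' (finally) → 'U' (after the try/except). Output: KXEU

Answer: KXEU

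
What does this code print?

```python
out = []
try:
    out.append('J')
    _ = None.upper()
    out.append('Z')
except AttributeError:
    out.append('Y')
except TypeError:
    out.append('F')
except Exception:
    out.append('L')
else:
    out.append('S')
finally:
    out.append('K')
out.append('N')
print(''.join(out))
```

Execution trace: 'J' (try body) → 'Y' (except AttributeError) → 'K' (finally) → 'N' (after the try/except). Output: JYKN

Answer: JYKN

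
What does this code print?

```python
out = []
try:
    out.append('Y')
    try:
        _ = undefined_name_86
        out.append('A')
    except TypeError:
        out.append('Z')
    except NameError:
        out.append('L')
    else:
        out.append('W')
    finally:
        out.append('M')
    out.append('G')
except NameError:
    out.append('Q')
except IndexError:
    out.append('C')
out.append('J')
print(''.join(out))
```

Execution trace: 'Y' (try body) → 'L' (inner except NameError) → 'M' (inner finally) → 'G' (try body, no exception) → 'J' (after the try/except). Output: YLMGJ

Answer: YLMGJ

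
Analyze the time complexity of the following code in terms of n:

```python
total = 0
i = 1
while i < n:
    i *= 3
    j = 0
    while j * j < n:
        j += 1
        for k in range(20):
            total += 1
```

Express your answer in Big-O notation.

Each loop level contributes: log n × √n × 1. Multiplying the contributions gives O(√n log n).

Answer: O(√n log n)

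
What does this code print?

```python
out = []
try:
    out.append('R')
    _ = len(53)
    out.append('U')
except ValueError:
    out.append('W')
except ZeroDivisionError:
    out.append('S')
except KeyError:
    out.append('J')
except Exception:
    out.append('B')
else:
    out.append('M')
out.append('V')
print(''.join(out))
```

Execution trace: 'R' (try body) → 'B' (except Exception) → 'V' (after the try/except). Output: RBV

Answer: RBV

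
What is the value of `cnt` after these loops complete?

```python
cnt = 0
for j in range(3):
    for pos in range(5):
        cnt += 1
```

3 * 5 = 15
`cnt` takes the values: 0 → 1 → 2 → 3 → 4 → 5 → 6 → 7 → 8 → 9 → 10 → 11 → 12 → 13 → 14 → 15

Answer: 15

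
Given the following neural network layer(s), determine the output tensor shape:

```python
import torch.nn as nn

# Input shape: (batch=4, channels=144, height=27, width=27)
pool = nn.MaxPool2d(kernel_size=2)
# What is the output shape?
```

Input: (4, 144, 27, 27) -> Output: (4, 144, 13, 13)

Answer: (4, 144, 13, 13)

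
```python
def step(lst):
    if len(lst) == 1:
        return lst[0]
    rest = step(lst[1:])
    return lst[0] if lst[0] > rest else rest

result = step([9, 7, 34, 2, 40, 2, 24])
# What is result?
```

Recursive max over [9, 7, 34, 2, 40, 2, 24] = 40

Answer: 40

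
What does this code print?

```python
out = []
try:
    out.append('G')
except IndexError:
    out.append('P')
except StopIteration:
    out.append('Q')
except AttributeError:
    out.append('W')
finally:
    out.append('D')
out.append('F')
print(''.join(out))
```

Execution trace: 'G' (try body, no exception) → 'D' (finally) → 'F' (after the try/except). Output: GDF

Answer: GDF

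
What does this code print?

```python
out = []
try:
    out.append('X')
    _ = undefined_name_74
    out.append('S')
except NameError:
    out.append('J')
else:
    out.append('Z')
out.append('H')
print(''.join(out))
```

Execution trace: 'X' (try body) → 'J' (except NameError) → 'H' (after the try/except). Output: XJH

Answer: XJH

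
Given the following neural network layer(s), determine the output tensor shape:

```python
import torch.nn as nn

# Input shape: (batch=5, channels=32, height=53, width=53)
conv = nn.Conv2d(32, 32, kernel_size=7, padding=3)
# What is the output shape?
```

Input: (5, 32, 53, 53) -> Output: (5, 32, 53, 53)

Answer: (5, 32, 53, 53)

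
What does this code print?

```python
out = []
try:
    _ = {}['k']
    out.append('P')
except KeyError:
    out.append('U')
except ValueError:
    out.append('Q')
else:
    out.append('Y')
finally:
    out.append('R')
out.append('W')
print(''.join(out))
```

Execution trace: 'U' (except KeyError) → 'R' (finally) → 'W' (after the try/except). Output: URW

Answer: URW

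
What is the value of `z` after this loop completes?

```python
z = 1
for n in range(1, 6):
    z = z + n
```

Start at 1, add 1 through 5
`z` takes the values: 1 → 2 → 4 → 7 → 11 → 16

Answer: 16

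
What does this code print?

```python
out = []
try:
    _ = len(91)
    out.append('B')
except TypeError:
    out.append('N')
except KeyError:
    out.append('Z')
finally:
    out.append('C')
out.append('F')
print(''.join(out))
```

Execution trace: 'N' (except TypeError) → 'C' (finally) → 'F' (after the try/except). Output: NCF

Answer: NCF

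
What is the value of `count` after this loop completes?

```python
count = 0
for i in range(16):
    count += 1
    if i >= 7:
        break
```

Loop breaks when i reaches 7, count is 8
`count` takes the values: 0 → 1 → 2 → 3 → 4 → 5 → 6 → 7 → 8

Answer: 8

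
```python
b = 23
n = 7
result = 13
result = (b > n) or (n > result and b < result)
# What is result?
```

Trace:
`b = 23` → b = 23
`n = 7` → n = 7
`result = 13` → result = 13
`result = (b > n) or (n > result and b < result)` → result = True
So result = True

Answer: True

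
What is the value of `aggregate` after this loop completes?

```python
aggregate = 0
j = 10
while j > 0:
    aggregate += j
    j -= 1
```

Sum 10 down to 1
`aggregate` takes the values: 0 → 10 → 19 → 27 → 34 → 40 → 45 → 49 → 52 → 54 → 55

Answer: 55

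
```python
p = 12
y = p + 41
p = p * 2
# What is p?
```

Trace:
`p = 12` → p = 12
`y = p + 41` → y = 53
`p = p * 2` → p = 24
So p = 24

Answer: 24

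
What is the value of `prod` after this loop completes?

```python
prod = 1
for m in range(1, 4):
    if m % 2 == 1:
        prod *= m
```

Product of odd numbers 1 to 3
`prod` takes the values: 1 → 3

Answer: 3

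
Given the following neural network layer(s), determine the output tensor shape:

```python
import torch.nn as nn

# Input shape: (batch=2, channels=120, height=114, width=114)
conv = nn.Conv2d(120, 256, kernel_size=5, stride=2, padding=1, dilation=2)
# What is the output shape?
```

Input: (2, 120, 114, 114) -> Output: (2, 256, 54, 54)

Answer: (2, 256, 54, 54)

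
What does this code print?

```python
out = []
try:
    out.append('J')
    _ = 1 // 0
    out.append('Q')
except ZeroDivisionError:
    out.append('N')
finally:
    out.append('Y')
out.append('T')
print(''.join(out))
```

Execution trace: 'J' (try body) → 'N' (except ZeroDivisionError) → 'Y' (finally) → 'T' (after the try/except). Output: JNYT

Answer: JNYT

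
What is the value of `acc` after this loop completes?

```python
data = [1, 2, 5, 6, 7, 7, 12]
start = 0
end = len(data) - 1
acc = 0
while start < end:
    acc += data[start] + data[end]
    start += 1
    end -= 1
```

Sum of pairs from ends
`acc` takes the values: 0 → 13 → 22 → 34

Answer: 34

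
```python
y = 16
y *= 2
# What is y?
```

Trace:
`y = 16` → y = 16
`y *= 2` → y = 32
So y = 32

Answer: 32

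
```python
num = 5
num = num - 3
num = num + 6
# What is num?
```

Trace:
`num = 5` → num = 5
`num = num - 3` → num = 2
`num = num + 6` → num = 8
So num = 8

Answer: 8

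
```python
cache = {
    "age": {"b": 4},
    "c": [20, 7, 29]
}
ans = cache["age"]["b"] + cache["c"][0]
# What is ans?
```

Trace:
`cache = { ...` → cache = {'age': {'b': 4}, 'c': [20, 7, 29]}
`ans = cache["age"]["b"] + cache["c"][0]` → ans = 24
So ans = 24

Answer: 24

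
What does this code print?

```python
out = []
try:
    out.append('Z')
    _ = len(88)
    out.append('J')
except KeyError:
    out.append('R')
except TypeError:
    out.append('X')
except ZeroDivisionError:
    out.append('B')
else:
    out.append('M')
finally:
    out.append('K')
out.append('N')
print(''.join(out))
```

Execution trace: 'Z' (try body) → 'X' (except TypeError) → 'K' (finally) → 'N' (after the try/except). Output: ZXKN

Answer: ZXKN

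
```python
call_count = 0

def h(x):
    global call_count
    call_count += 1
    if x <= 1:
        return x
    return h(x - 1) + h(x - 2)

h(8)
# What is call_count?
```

Calls(x) = 1 + Calls(x-1) + Calls(x-2); Calls(0)=Calls(1)=1. For x=8 this gives 67.

Answer: 67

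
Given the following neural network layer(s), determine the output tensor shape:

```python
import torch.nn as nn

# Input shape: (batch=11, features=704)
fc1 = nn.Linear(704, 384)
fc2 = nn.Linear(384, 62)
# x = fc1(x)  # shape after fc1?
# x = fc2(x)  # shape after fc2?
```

Input: (11, 704) -> after fc1: (11, 384) -> Output: (11, 62)

Answer: (11, 62)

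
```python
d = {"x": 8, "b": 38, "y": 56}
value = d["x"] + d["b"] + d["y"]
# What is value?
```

Trace:
`d = {"x": 8, "b": 38, "y": 56}` → d = {'x': 8, 'b': 38, 'y': 56}
`value = d["x"] + d["b"] + d["y"]` → value = 102
So value = 102

Answer: 102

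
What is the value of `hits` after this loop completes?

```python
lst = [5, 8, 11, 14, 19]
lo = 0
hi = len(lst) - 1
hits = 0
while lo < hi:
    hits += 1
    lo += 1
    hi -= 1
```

Iterations until pointers meet (list length 5)
`hits` takes the values: 0 → 1 → 2

Answer: 2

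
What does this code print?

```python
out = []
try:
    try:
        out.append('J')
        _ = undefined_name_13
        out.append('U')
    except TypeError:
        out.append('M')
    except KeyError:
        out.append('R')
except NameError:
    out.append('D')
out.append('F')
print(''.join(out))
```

Execution trace: 'J' (try body) → 'D' (outer except NameError) → 'F' (after the try/except). Output: JDF

Answer: JDF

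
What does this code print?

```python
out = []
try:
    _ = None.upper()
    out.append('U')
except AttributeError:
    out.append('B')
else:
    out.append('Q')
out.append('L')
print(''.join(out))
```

Execution trace: 'B' (except AttributeError) → 'L' (after the try/except). Output: BL

Answer: BL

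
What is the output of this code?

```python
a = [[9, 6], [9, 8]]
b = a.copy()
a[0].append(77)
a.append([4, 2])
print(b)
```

Key concept: shallow copy with nested lists.
Step by step:
`a = [[9, 6], [9, 8]]` → a = [[9, 6], [9, 8]]
`b = a.copy()` → b = [[9, 6], [9, 8]]
`a[0].append(77)` → a = [[9, 6, 77], [9, 8]]; b = [[9, 6, 77], [9, 8]]
`a.append([4, 2])` → a = [[9, 6, 77], [9, 8], [4, 2]]
`print(b)` → prints [[9, 6, 77], [9, 8]]

Answer: [[9, 6, 77], [9, 8]]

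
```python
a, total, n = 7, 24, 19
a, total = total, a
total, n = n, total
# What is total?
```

Trace:
`a, total, n = 7, 24, 19` → a = 7; total = 24; n = 19
`a, total = total, a` → a = 24; total = 7
`total, n = n, total` → total = 19; n = 7
So total = 19

Answer: 19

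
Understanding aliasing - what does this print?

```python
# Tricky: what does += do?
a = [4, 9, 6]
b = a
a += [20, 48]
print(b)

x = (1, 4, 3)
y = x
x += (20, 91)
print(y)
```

Key concept: += behavior differs for mutable vs immutable.
Step by step:
`a = [4, 9, 6]` → a = [4, 9, 6]
`b = a` → b = [4, 9, 6] (same object as a)
`a += [20, 48]` → a = [4, 9, 6, 20, 48] (same object as b); b = [4, 9, 6, 20, 48] (same object as a)
`print(b)` → prints [4, 9, 6, 20, 48]
`x = (1, 4, 3)` → x = (1, 4, 3)
`y = x` → y = (1, 4, 3)
`x += (20, 91)` → x = (1, 4, 3, 20, 91)
`print(y)` → prints (1, 4, 3)

Answer:
[4, 9, 6, 20, 48]
(1, 4, 3)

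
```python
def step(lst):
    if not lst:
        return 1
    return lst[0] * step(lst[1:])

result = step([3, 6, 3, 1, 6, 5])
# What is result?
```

Product over [3, 6, 3, 1, 6, 5] = 3 * 6 * 3 * 1 * 6 * 5 = 1620

Answer: 1620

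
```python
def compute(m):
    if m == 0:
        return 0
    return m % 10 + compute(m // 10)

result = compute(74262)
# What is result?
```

Sum of digits of 74262: 2 + 6 + 2 + 4 + 7 = 21

Answer: 21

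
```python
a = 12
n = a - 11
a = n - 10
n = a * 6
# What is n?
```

Trace:
`a = 12` → a = 12
`n = a - 11` → n = 1
`a = n - 10` → a = -9
`n = a * 6` → n = -54
So n = -54

Answer: -54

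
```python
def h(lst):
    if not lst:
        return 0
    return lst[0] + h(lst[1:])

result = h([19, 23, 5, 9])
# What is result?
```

19 + 23 + 5 + 9 + 0 = 56

Answer: 56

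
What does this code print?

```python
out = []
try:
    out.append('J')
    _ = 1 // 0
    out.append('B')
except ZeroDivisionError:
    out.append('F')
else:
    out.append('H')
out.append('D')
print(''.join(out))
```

Execution trace: 'J' (try body) → 'F' (except ZeroDivisionError) → 'D' (after the try/except). Output: JFD

Answer: JFD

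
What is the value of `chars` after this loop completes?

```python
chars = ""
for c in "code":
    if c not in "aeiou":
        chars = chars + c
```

Remove vowels from 'code'
`chars` takes the values: "" → "c" → "cd"

Answer: "cd"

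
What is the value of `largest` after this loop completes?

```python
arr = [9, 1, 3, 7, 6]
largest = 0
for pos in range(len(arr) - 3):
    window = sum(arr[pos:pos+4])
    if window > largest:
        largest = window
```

Max sum of 4-element window in [9, 1, 3, 7, 6]
`largest` takes the values: 0 → 20

Answer: 20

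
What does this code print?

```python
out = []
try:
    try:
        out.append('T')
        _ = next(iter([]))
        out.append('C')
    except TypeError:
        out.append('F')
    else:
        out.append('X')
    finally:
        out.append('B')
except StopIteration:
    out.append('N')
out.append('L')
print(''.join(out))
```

Execution trace: 'T' (try body) → 'B' (finally) → 'N' (outer except StopIteration) → 'L' (after the try/except). Output: TBNL

Answer: TBNL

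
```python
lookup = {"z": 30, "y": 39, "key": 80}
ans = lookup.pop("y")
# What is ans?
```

Trace:
`lookup = {"z": 30, "y": 39, "key": 80}` → lookup = {'z': 30, 'y': 39, 'key': 80}
`ans = lookup.pop("y")` → lookup = {'z': 30, 'key': 80}; ans = 39
So ans = 39

Answer: 39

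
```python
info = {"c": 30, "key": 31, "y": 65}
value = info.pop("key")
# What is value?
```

Trace:
`info = {"c": 30, "key": 31, "y": 65}` → info = {'c': 30, 'key': 31, 'y': 65}
`value = info.pop("key")` → info = {'c': 30, 'y': 65}; value = 31
So value = 31

Answer: 31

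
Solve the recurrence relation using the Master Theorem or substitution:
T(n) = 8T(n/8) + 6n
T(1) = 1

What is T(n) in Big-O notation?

By Master Theorem: a=8, b=8, f(n)=6n. Since log_8(8) = 1 and f(n) = Θ(n^1), Case 2 applies. T(n) = O(n log n).

Answer: O(n log n)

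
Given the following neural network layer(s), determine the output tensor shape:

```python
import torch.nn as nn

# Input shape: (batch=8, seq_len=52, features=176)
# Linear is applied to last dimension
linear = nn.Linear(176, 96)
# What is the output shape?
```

Input: (8, 52, 176) -> Output: (8, 52, 96)

Answer: (8, 52, 96)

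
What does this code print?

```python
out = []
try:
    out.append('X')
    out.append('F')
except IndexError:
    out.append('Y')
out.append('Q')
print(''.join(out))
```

Execution trace: 'X' (try body) → 'F' (try body, no exception) → 'Q' (after the try/except). Output: XFQ

Answer: XFQ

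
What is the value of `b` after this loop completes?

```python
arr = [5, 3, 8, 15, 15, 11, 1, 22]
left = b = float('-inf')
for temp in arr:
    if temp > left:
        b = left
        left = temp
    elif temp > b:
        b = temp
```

Second largest (with repeats) in [5, 3, 8, 15, 15, 11, 1, 22]
`b` takes the values: -inf → 3 → 5 → 8 → 15

Answer: 15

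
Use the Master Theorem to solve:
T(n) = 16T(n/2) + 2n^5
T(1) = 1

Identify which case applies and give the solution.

a=16, b=2, f(n)=2n^5. log_2(16) = 4. Since c=5 > 4 and the regularity condition holds (16(n/2)^5 = (16/2^5)n^5 with 16/2^5 < 1), Case 3 applies: T(n) = Θ(f(n)) = O(n^5).

Answer: O(n^5) - Case 3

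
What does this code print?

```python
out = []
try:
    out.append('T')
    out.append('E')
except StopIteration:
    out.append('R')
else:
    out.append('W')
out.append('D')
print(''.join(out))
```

Execution trace: 'T' (try body) → 'E' (try body, no exception) → 'W' (else) → 'D' (after the try/except). Output: TEWD

Answer: TEWD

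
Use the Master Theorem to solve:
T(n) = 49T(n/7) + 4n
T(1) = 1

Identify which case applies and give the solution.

a=49, b=7, f(n)=4n. log_7(49) = 2. Since c=1 < 2, Case 1 applies: T(n) = Θ(n^log_b(a)) = O(n^2).

Answer: O(n^2) - Case 1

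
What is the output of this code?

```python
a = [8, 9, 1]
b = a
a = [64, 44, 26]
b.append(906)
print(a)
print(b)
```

Key concept: rebinding vs mutation: a is rebound to a new list, b still points at the original.
Step by step:
`a = [8, 9, 1]` → a = [8, 9, 1]
`b = a` → b = [8, 9, 1] (same object as a)
`a = [64, 44, 26]` → a = [64, 44, 26]
`b.append(906)` → b = [8, 9, 1, 906]
`print(a)` → prints [64, 44, 26]
`print(b)` → prints [8, 9, 1, 906]

Answer:
[64, 44, 26]
[8, 9, 1, 906]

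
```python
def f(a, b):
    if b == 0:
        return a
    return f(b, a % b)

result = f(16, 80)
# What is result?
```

f(16, 80) -> f(80, 16) -> f(16, 0) -> 16

Answer: 16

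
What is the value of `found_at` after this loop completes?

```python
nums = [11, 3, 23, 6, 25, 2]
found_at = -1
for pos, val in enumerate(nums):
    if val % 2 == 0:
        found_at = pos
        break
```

First even number index in [11, 3, 23, 6, 25, 2]
`found_at` takes the values: -1 → 3

Answer: 3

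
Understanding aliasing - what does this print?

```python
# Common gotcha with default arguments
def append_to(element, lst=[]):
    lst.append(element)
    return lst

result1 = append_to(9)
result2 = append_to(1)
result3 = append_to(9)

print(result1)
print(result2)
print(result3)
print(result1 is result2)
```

Key concept: mutable default argument gotcha.
Step by step:
`result1 = append_to(9)` → result1 = [9]
`result2 = append_to(1)` → result1 = [9, 1] (same object as result2); result2 = [9, 1] (same object as result1)
`result3 = append_to(9)` → result1 = [9, 1, 9] (same object as result2, result3); result2 = [9, 1, 9] (same object as result1, result3); result3 = [9, 1, 9] (same object as result1, result2)
`print(result1)` → prints [9, 1, 9]
`print(result2)` → prints [9, 1, 9]
`print(result3)` → prints [9, 1, 9]
`print(result1 is result2)` → prints True

Answer:
[9, 1, 9]
[9, 1, 9]
[9, 1, 9]
True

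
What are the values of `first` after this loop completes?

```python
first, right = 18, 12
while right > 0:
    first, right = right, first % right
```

GCD of 18 and 12
`first` takes the values: 18 → 12 → 6

Answer: 6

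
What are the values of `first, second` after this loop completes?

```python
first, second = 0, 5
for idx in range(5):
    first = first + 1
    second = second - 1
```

first goes 0→5, second goes 5→0
`first, second` takes the values: (0, 5) → (1, 5) → (1, 4) → (2, 4) → (2, 3) → (3, 3) → (3, 2) → (4, 2) → (4, 1) → (5, 1) → (5, 0)

Answer: 5, 0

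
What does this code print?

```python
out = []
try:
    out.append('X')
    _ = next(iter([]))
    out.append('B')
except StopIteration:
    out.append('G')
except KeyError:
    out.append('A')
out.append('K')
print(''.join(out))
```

Execution trace: 'X' (try body) → 'G' (except StopIteration) → 'K' (after the try/except). Output: XGK

Answer: XGK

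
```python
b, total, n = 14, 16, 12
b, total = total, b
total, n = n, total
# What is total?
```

Trace:
`b, total, n = 14, 16, 12` → b = 14; total = 16; n = 12
`b, total = total, b` → b = 16; total = 14
`total, n = n, total` → total = 12; n = 14
So total = 12

Answer: 12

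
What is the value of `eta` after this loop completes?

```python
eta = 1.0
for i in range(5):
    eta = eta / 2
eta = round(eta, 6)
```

Halving LR 5 times: 1 / 2^5
`eta` takes the values: 1.0 → 0.5 → 0.25 → 0.125 → 0.0625 → 0.03125

Answer: 0.03125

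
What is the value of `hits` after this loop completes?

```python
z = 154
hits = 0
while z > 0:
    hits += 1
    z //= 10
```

Count digits by repeated division by 10
`hits` takes the values: 0 → 1 → 2 → 3

Answer: 3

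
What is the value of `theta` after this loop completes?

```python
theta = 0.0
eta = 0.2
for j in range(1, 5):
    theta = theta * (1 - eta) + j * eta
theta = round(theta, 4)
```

Moving average with lr=0.2
`theta` takes the values: 0.0 → 0.2 → 0.56 → 1.048 → 1.6384

Answer: 1.6384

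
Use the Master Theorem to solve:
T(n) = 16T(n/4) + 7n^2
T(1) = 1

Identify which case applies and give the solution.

a=16, b=4, f(n)=7n^2. log_4(16) = 2. Since c=2 = 2, Case 2 applies: T(n) = Θ(n^log_b(a) · log n) = O(n^2 log n).

Answer: O(n^2 log n) - Case 2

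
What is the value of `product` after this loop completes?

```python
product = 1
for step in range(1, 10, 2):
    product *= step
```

Product of 1, 3, 5, ... up to 9
`product` takes the values: 1 → 3 → 15 → 105 → 945

Answer: 945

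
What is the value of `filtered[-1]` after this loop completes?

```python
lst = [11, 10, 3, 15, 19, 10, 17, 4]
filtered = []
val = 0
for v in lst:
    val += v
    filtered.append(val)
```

Cumulative sum ends at 89
`filtered` takes the values: [] → [11] → [11, 21] → [11, 21, 24] → [11, 21, 24, 39] → [11, 21, 24, 39, 58] → [11, 21, 24, 39, 58, 68] → [11, 21, 24, 39, 58, 68, 85] → [11, 21, 24, 39, 58, 68, 85, 89]
So `filtered[-1]` = 89

Answer: 89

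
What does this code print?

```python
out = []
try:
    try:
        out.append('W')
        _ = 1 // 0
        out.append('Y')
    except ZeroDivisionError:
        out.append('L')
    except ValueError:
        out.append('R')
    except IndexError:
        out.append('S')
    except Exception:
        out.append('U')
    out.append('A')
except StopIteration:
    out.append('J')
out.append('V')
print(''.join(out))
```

Execution trace: 'W' (inner try body) → 'L' (inner except ZeroDivisionError) → 'A' (try body, no exception) → 'V' (after the try/except). Output: WLAV

Answer: WLAV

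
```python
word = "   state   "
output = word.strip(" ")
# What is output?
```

Trace:
`word = "   state   "` → word = '   state   '
`output = word.strip(" ")` → output = 'state'
So output = 'state'

Answer: 'state'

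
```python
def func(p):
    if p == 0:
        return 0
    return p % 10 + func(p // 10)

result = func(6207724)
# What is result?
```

Sum of digits of 6207724: 4 + 2 + 7 + 7 + 0 + 2 + 6 = 28

Answer: 28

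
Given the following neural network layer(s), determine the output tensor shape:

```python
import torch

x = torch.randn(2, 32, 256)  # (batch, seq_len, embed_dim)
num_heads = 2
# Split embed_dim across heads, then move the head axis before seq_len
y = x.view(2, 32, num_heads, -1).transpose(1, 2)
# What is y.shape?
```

Input: (2, 32, 256) -> head_dim = 256 // 2 = 128; after view: (2, 32, 2, 128) -> after transpose(1, 2): (2, 2, 32, 128) -> Output: (2, 2, 32, 128)

Answer: (2, 2, 32, 128)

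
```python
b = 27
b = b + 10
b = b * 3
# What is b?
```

Trace:
`b = 27` → b = 27
`b = b + 10` → b = 37
`b = b * 3` → b = 111
So b = 111

Answer: 111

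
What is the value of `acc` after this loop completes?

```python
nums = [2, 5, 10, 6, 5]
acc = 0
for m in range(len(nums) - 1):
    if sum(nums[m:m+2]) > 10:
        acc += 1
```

Count windows with sum > 10
`acc` takes the values: 0 → 1 → 2 → 3

Answer: 3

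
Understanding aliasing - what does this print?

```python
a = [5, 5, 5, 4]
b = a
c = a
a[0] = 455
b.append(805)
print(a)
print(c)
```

Key concept: multiple aliases.
Step by step:
`a = [5, 5, 5, 4]` → a = [5, 5, 5, 4]
`b = a` → b = [5, 5, 5, 4] (same object as a)
`c = a` → c = [5, 5, 5, 4] (same object as a, b)
`a[0] = 455` → a = [455, 5, 5, 4] (same object as b, c); b = [455, 5, 5, 4] (same object as a, c); c = [455, 5, 5, 4] (same object as a, b)
`b.append(805)` → a = [455, 5, 5, 4, 805] (same object as b, c); b = [455, 5, 5, 4, 805] (same object as a, c); c = [455, 5, 5, 4, 805] (same object as a, b)
`print(a)` → prints [455, 5, 5, 4, 805]
`print(c)` → prints [455, 5, 5, 4, 805]

Answer:
[455, 5, 5, 4, 805]
[455, 5, 5, 4, 805]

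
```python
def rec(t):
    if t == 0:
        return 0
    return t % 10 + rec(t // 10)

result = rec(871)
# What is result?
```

Sum of digits of 871: 1 + 7 + 8 = 16

Answer: 16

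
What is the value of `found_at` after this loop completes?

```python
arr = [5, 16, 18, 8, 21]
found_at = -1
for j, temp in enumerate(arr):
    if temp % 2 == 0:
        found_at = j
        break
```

First even number index in [5, 16, 18, 8, 21]
`found_at` takes the values: -1 → 1

Answer: 1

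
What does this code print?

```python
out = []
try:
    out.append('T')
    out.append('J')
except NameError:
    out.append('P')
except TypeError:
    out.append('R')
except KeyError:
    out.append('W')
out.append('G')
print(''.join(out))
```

Execution trace: 'T' (try body) → 'J' (try body, no exception) → 'G' (after the try/except). Output: TJG

Answer: TJG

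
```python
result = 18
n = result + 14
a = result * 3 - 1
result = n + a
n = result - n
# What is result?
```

Trace:
`result = 18` → result = 18
`n = result + 14` → n = 32
`a = result * 3 - 1` → a = 53
`result = n + a` → result = 85
`n = result - n` → n = 53
So result = 85

Answer: 85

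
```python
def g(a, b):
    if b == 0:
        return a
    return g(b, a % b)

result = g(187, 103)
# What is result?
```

g(187, 103) -> g(103, 84) -> g(84, 19) -> g(19, 8) -> g(8, 3) -> g(3, 2) -> g(2, 1) -> g(1, 0) -> 1

Answer: 1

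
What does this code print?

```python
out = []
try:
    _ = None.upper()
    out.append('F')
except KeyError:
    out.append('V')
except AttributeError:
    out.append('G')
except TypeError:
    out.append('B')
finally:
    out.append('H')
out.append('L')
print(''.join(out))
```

Execution trace: 'G' (except AttributeError) → 'H' (finally) → 'L' (after the try/except). Output: GHL

Answer: GHL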